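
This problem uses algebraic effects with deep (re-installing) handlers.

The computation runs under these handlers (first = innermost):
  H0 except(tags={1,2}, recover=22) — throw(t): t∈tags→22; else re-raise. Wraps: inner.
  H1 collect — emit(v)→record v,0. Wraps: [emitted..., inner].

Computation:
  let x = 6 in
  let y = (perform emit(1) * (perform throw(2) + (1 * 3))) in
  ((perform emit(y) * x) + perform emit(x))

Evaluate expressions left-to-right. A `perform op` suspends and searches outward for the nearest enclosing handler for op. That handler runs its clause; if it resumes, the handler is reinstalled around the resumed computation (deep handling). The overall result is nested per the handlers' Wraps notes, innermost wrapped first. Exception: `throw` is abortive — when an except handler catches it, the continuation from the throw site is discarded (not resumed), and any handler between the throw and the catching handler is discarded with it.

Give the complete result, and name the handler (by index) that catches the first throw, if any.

Answer: [1, 22] ; first throw caught by: H0

Step-by-step:
emit(1) @ H1 ⇒ out+=1
throw(2) @ H0 caught ⇒ 22
H1 returns [1, 22]
= [1, 22]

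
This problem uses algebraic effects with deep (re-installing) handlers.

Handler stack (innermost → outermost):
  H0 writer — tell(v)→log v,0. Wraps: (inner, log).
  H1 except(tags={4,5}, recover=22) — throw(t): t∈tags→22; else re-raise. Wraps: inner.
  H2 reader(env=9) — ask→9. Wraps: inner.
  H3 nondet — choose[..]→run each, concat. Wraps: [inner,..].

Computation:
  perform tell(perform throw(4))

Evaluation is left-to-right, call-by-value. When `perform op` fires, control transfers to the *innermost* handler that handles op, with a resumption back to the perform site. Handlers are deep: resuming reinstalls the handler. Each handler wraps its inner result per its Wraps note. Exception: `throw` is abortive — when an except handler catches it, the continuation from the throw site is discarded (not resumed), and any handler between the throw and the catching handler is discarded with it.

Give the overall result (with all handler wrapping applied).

Working:
throw(4) @ H1 caught ⇒ 22
H2 returns 22
H3 returns [22]
= [22]

Answer: [22]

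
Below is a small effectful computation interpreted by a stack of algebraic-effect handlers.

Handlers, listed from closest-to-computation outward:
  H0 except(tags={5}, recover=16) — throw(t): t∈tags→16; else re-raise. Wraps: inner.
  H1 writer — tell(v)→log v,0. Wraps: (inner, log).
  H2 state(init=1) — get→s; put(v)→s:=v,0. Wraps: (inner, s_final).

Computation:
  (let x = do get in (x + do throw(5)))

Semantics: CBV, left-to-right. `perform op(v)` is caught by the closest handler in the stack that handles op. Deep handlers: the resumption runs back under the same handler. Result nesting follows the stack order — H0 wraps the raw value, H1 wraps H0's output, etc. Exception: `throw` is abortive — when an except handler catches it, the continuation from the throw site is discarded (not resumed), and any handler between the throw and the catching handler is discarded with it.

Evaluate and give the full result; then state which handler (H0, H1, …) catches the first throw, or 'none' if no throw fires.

Answer: ((16, ()), 1) ; first throw caught by: H0

Working:
get @ H2 ⇒ 1
throw(5) @ H0 caught ⇒ 16
H1 returns (16, ())
H2 returns ((16, ()), 1)
= ((16, ()), 1)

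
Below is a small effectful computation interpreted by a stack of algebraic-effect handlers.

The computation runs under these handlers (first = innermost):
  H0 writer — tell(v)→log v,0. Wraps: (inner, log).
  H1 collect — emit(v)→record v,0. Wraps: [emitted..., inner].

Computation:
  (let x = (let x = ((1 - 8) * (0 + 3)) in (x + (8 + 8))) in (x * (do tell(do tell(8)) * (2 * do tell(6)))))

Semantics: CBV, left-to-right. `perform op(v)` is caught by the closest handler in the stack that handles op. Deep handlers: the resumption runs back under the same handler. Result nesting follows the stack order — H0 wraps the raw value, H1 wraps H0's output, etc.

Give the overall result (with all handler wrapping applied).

Evaluation trace:
tell(8) @ H0 ⇒ log+=8
tell(0) @ H0 ⇒ log+=0
tell(6) @ H0 ⇒ log+=6
H0 returns (0, (8, 0, 6))
H1 returns [(0, (8, 0, 6))]
= [(0, (8, 0, 6))]

Answer: [(0, (8, 0, 6))]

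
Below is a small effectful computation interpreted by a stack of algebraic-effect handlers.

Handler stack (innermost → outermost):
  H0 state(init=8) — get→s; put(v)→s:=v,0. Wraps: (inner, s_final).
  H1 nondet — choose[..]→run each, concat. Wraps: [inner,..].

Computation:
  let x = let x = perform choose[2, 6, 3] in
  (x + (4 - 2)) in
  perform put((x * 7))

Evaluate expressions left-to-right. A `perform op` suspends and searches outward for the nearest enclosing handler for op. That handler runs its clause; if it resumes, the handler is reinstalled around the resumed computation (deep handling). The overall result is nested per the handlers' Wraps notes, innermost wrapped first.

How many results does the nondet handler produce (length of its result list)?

Answer: 3

Step-by-step:
choose[2, 6, 3] @ H1
  branch[0] choose=2:
    put(28) @ H0 ⇒ s:=28
    H0 returns (0, 28)
    H1 returns [(0, 28)]
  branch[1] choose=6:
    put(56) @ H0 ⇒ s:=56
    H0 returns (0, 56)
    H1 returns [(0, 56)]
  branch[2] choose=3:
    put(35) @ H0 ⇒ s:=35
    H0 returns (0, 35)
    H1 returns [(0, 35)]
= [(0, 28), (0, 56), (0, 35)]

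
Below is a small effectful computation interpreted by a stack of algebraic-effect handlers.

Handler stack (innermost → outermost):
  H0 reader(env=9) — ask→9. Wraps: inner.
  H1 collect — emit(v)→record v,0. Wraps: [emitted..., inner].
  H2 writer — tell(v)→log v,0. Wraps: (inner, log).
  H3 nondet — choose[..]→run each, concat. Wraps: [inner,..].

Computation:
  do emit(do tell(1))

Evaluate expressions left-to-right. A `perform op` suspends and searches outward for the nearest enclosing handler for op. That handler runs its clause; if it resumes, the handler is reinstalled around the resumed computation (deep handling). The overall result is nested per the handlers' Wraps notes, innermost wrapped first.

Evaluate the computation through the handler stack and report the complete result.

Working:
tell(1) @ H2 ⇒ log+=1
emit(0) @ H1 ⇒ out+=0
H0 returns 0
H1 returns [0, 0]
H2 returns ([0, 0], (1))
H3 returns [([0, 0], (1))]
= [([0, 0], (1))]

Answer: [([0, 0], (1))]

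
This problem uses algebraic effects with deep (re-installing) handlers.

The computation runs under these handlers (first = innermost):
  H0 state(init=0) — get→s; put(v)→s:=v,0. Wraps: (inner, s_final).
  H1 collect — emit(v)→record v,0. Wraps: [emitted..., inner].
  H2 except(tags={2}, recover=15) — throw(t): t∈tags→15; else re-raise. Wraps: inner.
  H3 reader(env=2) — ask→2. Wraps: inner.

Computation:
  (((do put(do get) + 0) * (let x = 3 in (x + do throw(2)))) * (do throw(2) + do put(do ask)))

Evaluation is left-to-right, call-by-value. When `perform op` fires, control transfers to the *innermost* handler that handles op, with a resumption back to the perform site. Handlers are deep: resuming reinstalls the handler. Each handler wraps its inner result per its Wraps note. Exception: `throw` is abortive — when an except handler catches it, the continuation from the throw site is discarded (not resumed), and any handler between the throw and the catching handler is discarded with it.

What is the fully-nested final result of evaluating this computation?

Answer: 15

Working:
get @ H0 ⇒ 0
put(0) @ H0 ⇒ s:=0
throw(2) @ H2 caught ⇒ 15
H3 returns 15
= 15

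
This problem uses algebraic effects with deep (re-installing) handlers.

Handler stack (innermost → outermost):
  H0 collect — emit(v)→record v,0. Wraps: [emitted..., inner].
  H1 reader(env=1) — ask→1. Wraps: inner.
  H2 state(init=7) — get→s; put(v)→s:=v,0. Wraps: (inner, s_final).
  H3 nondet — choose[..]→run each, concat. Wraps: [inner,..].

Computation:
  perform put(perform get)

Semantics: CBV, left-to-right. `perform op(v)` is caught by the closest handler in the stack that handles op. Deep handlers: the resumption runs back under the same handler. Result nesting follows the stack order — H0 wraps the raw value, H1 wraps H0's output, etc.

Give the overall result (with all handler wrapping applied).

Working:
get @ H2 ⇒ 7
put(7) @ H2 ⇒ s:=7
H0 returns [0]
H1 returns [0]
H2 returns ([0], 7)
H3 returns [([0], 7)]
= [([0], 7)]

Answer: [([0], 7)]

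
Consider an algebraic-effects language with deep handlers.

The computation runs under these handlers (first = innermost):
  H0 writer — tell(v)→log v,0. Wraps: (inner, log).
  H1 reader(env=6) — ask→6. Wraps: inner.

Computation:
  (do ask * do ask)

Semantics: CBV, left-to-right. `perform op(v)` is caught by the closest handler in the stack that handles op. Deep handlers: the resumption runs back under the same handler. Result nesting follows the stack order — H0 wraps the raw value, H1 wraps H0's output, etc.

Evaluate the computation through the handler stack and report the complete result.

Evaluation trace:
ask @ H1 ⇒ 6
ask @ H1 ⇒ 6
H0 returns (36, ())
H1 returns (36, ())
= (36, ())

Answer: (36, ())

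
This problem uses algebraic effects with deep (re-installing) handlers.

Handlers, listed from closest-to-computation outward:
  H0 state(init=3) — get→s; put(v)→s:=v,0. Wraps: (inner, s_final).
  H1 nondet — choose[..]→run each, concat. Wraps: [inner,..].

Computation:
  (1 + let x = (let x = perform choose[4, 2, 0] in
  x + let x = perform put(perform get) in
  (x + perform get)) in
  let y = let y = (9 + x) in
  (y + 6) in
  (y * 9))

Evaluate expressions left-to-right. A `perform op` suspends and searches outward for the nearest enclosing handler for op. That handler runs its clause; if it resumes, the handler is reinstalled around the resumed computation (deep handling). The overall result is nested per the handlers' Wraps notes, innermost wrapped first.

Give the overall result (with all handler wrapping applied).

Answer: [(199, 3), (181, 3), (163, 3)]

Step-by-step:
choose[4, 2, 0] @ H1
  branch[0] choose=4:
    get @ H0 ⇒ 3
    put(3) @ H0 ⇒ s:=3
    get @ H0 ⇒ 3
    H0 returns (199, 3)
    H1 returns [(199, 3)]
  branch[1] choose=2:
    get @ H0 ⇒ 3
    put(3) @ H0 ⇒ s:=3
    get @ H0 ⇒ 3
    H0 returns (181, 3)
    H1 returns [(181, 3)]
  branch[2] choose=0:
    get @ H0 ⇒ 3
    put(3) @ H0 ⇒ s:=3
    get @ H0 ⇒ 3
    H0 returns (163, 3)
    H1 returns [(163, 3)]
= [(199, 3), (181, 3), (163, 3)]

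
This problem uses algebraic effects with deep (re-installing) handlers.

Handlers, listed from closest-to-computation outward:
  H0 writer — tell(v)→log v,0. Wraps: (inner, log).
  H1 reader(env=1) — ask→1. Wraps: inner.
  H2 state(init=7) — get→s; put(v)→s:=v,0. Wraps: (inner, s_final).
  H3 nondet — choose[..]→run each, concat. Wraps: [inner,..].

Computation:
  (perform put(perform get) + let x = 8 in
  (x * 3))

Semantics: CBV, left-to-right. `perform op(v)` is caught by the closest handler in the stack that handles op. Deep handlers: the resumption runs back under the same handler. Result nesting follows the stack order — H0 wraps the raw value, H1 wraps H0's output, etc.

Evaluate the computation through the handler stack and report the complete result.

Answer: [((24, ()), 7)]

Step-by-step:
get @ H2 ⇒ 7
put(7) @ H2 ⇒ s:=7
H0 returns (24, ())
H1 returns (24, ())
H2 returns ((24, ()), 7)
H3 returns [((24, ()), 7)]
= [((24, ()), 7)]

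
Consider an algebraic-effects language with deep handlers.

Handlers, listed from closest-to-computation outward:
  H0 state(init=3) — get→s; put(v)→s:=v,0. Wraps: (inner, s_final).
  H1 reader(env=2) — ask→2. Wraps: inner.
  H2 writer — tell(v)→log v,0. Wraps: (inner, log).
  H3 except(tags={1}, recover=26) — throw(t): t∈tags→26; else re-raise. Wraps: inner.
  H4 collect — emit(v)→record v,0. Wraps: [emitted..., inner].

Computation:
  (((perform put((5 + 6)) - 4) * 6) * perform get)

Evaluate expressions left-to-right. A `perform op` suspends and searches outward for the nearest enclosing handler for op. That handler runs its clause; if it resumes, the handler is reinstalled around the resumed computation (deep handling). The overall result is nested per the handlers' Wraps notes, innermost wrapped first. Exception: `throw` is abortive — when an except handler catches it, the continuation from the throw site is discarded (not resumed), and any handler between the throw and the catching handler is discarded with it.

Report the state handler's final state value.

Evaluation trace:
put(11) @ H0 ⇒ s:=11
get @ H0 ⇒ 11
H0 returns (-264, 11)
H1 returns (-264, 11)
H2 returns ((-264, 11), ())
H3 returns ((-264, 11), ())
H4 returns [((-264, 11), ())]
= [((-264, 11), ())]

Answer: 11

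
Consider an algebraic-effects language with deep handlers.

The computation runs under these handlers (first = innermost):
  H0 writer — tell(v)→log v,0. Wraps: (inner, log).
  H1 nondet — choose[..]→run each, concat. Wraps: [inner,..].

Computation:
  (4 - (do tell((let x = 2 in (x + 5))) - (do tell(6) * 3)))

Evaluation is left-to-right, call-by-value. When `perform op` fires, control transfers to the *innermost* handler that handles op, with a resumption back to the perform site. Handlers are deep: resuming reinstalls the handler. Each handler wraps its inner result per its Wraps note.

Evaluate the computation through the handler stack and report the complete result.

Answer: [(4, (7, 6))]

Evaluation trace:
tell(7) @ H0 ⇒ log+=7
tell(6) @ H0 ⇒ log+=6
H0 returns (4, (7, 6))
H1 returns [(4, (7, 6))]
= [(4, (7, 6))]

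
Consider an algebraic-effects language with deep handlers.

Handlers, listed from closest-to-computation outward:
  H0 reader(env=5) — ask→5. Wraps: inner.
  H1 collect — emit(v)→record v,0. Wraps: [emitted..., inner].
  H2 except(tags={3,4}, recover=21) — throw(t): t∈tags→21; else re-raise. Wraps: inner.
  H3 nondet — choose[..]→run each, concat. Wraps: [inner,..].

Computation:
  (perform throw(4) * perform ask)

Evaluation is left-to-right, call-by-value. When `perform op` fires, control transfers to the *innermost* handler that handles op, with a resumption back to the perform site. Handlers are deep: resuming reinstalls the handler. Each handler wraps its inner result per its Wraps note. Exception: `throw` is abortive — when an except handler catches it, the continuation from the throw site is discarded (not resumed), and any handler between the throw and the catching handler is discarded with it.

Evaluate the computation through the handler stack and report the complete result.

Working:
throw(4) @ H2 caught ⇒ 21
H3 returns [21]
= [21]

Answer: [21]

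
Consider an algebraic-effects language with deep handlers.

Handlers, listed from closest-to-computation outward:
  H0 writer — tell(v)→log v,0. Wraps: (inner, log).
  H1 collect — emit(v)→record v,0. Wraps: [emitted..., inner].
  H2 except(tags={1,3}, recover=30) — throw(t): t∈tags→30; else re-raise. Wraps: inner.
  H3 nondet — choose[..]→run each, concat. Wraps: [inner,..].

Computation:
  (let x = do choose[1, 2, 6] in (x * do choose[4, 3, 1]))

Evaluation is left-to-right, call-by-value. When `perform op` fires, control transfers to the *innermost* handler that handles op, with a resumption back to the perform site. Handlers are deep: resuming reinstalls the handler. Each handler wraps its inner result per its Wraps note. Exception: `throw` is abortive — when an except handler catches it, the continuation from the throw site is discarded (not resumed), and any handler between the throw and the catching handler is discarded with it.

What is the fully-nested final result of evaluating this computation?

Step-by-step:
choose[1, 2, 6] @ H3
  branch[0] choose=1:
    choose[4, 3, 1] @ H3
      branch[0] choose=4:
        H0 returns (4, ())
        H1 returns [(4, ())]
        H2 returns [(4, ())]
        H3 returns [[(4, ())]]
      branch[1] choose=3:
        H0 returns (3, ())
        H1 returns [(3, ())]
        H2 returns [(3, ())]
        H3 returns [[(3, ())]]
      branch[2] choose=1:
        H0 returns (1, ())
        H1 returns [(1, ())]
        H2 returns [(1, ())]
        H3 returns [[(1, ())]]
  branch[1] choose=2:
    choose[4, 3, 1] @ H3
      branch[0] choose=4:
        H0 returns (8, ())
        H1 returns [(8, ())]
        H2 returns [(8, ())]
        H3 returns [[(8, ())]]
      branch[1] choose=3:
        H0 returns (6, ())
        H1 returns [(6, ())]
        H2 returns [(6, ())]
        H3 returns [[(6, ())]]
      branch[2] choose=1:
        H0 returns (2, ())
        H1 returns [(2, ())]
        H2 returns [(2, ())]
        H3 returns [[(2, ())]]
  branch[2] choose=6:
    choose[4, 3, 1] @ H3
      branch[0] choose=4:
        H0 returns (24, ())
        H1 returns [(24, ())]
        H2 returns [(24, ())]
        H3 returns [[(24, ())]]
      branch[1] choose=3:
        H0 returns (18, ())
        H1 returns [(18, ())]
        H2 returns [(18, ())]
        H3 returns [[(18, ())]]
      branch[2] choose=1:
        H0 returns (6, ())
        H1 returns [(6, ())]
        H2 returns [(6, ())]
        H3 returns [[(6, ())]]
= [[(4, ())], [(3, ())], [(1, ())], [(8, ())], [(6, ())], [(2, ())], [(24, ())], [(18, ())], [(6, ())]]

Answer: [[(4, ())], [(3, ())], [(1, ())], [(8, ())], [(6, ())], [(2, ())], [(24, ())], [(18, ())], [(6, ())]]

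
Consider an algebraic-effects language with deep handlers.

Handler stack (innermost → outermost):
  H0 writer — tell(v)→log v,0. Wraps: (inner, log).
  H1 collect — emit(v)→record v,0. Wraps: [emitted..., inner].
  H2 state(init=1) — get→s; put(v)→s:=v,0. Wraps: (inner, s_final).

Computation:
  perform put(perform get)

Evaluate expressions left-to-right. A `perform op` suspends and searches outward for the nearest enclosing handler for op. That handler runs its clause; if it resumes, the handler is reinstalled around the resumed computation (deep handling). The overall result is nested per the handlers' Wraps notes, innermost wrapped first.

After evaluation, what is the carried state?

Working:
get @ H2 ⇒ 1
put(1) @ H2 ⇒ s:=1
H0 returns (0, ())
H1 returns [(0, ())]
H2 returns ([(0, ())], 1)
= ([(0, ())], 1)

Answer: 1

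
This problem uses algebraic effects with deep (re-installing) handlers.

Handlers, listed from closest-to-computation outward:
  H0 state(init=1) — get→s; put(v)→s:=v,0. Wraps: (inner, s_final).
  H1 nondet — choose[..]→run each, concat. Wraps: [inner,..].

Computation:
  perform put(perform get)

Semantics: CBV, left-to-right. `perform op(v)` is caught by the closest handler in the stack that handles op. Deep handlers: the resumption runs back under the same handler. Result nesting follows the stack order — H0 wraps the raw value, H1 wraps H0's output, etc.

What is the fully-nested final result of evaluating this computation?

Answer: [(0, 1)]

Evaluation trace:
get @ H0 ⇒ 1
put(1) @ H0 ⇒ s:=1
H0 returns (0, 1)
H1 returns [(0, 1)]
= [(0, 1)]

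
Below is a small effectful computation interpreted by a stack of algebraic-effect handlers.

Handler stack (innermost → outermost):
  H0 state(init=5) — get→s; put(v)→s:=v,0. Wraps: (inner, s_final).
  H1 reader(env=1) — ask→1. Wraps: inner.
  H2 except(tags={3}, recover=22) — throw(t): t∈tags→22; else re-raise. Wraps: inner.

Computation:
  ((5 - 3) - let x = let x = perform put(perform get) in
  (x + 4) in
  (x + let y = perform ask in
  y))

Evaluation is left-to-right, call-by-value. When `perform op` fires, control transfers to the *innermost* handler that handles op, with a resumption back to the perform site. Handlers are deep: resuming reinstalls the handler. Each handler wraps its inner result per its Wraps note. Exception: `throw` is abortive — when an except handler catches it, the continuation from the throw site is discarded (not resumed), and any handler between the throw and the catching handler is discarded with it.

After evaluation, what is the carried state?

Working:
get @ H0 ⇒ 5
put(5) @ H0 ⇒ s:=5
ask @ H1 ⇒ 1
H0 returns (-3, 5)
H1 returns (-3, 5)
H2 returns (-3, 5)
= (-3, 5)

Answer: 5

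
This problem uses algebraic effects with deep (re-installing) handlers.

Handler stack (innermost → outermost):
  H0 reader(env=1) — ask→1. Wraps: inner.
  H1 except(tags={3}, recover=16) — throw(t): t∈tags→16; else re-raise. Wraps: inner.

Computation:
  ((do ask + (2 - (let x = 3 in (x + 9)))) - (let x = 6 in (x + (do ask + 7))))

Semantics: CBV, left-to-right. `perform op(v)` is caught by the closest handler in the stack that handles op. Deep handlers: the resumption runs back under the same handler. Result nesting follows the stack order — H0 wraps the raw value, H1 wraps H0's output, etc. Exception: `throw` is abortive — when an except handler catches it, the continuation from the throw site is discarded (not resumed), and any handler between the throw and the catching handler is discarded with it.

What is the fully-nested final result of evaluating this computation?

Working:
ask @ H0 ⇒ 1
ask @ H0 ⇒ 1
H0 returns -23
H1 returns -23
= -23

Answer: -23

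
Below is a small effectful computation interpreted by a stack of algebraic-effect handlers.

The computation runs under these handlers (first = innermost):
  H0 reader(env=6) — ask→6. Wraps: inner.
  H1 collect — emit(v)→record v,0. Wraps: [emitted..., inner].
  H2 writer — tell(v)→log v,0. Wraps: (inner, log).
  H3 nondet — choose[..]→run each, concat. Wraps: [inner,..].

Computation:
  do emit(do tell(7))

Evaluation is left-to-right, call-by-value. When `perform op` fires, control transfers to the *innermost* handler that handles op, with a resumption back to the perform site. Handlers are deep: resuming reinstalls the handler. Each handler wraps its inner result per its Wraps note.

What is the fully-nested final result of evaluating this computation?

Answer: [([0, 0], (7))]

Working:
tell(7) @ H2 ⇒ log+=7
emit(0) @ H1 ⇒ out+=0
H0 returns 0
H1 returns [0, 0]
H2 returns ([0, 0], (7))
H3 returns [([0, 0], (7))]
= [([0, 0], (7))]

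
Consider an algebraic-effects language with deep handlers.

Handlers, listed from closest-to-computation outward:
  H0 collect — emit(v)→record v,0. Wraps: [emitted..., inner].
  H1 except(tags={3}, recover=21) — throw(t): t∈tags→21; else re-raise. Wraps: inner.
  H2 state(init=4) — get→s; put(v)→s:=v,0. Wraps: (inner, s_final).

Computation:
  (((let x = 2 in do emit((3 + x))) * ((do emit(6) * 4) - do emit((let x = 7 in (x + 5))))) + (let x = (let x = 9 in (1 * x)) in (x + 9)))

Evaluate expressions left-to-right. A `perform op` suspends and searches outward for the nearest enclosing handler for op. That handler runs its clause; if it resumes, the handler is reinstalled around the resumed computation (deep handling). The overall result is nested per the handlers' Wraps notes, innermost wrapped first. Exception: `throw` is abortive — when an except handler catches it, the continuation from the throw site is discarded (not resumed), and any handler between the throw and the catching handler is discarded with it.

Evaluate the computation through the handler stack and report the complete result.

Answer: ([5, 6, 12, 18], 4)

Evaluation trace:
emit(5) @ H0 ⇒ out+=5
emit(6) @ H0 ⇒ out+=6
emit(12) @ H0 ⇒ out+=12
H0 returns [5, 6, 12, 18]
H1 returns [5, 6, 12, 18]
H2 returns ([5, 6, 12, 18], 4)
= ([5, 6, 12, 18], 4)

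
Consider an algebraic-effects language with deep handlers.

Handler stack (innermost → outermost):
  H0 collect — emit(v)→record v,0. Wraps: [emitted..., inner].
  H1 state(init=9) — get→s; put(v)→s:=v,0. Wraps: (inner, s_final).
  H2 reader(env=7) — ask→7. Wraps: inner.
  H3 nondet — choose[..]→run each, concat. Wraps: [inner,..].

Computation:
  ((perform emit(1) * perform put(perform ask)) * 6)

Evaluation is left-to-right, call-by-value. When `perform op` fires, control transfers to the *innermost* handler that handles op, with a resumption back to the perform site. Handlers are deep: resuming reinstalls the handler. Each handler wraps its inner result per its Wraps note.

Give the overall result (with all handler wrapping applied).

Answer: [([1, 0], 7)]

Evaluation trace:
emit(1) @ H0 ⇒ out+=1
ask @ H2 ⇒ 7
put(7) @ H1 ⇒ s:=7
H0 returns [1, 0]
H1 returns ([1, 0], 7)
H2 returns ([1, 0], 7)
H3 returns [([1, 0], 7)]
= [([1, 0], 7)]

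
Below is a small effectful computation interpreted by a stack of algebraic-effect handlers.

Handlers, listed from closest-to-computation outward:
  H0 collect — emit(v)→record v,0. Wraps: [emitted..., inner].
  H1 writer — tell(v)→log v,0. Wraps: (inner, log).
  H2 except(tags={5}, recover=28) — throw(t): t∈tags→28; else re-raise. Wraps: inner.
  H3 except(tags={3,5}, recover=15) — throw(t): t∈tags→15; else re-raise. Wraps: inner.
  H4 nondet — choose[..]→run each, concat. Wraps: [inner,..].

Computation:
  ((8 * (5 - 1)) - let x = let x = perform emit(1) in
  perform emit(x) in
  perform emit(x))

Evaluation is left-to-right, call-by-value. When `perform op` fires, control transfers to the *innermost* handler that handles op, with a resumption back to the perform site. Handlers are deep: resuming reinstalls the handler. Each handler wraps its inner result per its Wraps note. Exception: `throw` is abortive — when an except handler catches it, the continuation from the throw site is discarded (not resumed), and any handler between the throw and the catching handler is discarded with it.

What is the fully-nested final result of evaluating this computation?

Evaluation trace:
emit(1) @ H0 ⇒ out+=1
emit(0) @ H0 ⇒ out+=0
emit(0) @ H0 ⇒ out+=0
H0 returns [1, 0, 0, 32]
H1 returns ([1, 0, 0, 32], ())
H2 returns ([1, 0, 0, 32], ())
H3 returns ([1, 0, 0, 32], ())
H4 returns [([1, 0, 0, 32], ())]
= [([1, 0, 0, 32], ())]

Answer: [([1, 0, 0, 32], ())]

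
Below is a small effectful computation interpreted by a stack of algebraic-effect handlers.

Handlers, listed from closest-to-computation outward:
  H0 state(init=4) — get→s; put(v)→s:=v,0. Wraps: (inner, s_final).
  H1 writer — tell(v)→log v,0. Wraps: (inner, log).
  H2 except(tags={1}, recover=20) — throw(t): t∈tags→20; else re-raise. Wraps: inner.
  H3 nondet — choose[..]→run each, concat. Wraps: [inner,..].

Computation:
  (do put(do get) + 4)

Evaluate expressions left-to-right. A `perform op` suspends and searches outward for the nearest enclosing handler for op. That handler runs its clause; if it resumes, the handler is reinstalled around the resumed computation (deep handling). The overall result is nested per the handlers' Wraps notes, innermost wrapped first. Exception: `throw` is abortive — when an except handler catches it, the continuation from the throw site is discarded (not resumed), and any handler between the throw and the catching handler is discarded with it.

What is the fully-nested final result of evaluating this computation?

Answer: [((4, 4), ())]

Evaluation trace:
get @ H0 ⇒ 4
put(4) @ H0 ⇒ s:=4
H0 returns (4, 4)
H1 returns ((4, 4), ())
H2 returns ((4, 4), ())
H3 returns [((4, 4), ())]
= [((4, 4), ())]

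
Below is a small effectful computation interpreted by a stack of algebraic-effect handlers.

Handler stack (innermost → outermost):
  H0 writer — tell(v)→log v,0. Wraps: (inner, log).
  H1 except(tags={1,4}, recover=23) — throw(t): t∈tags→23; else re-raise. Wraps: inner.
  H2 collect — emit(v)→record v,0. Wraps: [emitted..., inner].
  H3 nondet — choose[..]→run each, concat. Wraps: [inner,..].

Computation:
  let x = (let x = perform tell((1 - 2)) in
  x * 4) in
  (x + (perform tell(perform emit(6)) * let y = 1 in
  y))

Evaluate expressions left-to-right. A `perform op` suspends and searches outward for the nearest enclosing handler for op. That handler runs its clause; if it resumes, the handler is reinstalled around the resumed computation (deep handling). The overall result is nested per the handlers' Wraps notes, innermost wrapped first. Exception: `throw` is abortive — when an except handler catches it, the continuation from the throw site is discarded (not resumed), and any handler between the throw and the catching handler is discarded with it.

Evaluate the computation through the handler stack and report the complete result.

Answer: [[6, (0, (-1, 0))]]

Step-by-step:
tell(-1) @ H0 ⇒ log+=-1
emit(6) @ H2 ⇒ out+=6
tell(0) @ H0 ⇒ log+=0
H0 returns (0, (-1, 0))
H1 returns (0, (-1, 0))
H2 returns [6, (0, (-1, 0))]
H3 returns [[6, (0, (-1, 0))]]
= [[6, (0, (-1, 0))]]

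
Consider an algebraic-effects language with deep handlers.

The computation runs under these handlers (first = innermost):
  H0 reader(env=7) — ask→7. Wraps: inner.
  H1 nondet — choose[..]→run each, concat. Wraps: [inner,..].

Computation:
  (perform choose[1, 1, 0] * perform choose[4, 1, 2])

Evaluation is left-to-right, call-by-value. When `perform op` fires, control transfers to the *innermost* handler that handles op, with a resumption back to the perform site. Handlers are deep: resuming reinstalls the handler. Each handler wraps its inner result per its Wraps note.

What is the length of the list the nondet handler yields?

Answer: 9

Step-by-step:
choose[1, 1, 0] @ H1
  branch[0] choose=1:
    choose[4, 1, 2] @ H1
      branch[0] choose=4:
        H0 returns 4
        H1 returns [4]
      branch[1] choose=1:
        H0 returns 1
        H1 returns [1]
      branch[2] choose=2:
        H0 returns 2
        H1 returns [2]
  branch[1] choose=1:
    choose[4, 1, 2] @ H1
      branch[0] choose=4:
        H0 returns 4
        H1 returns [4]
      branch[1] choose=1:
        H0 returns 1
        H1 returns [1]
      branch[2] choose=2:
        H0 returns 2
        H1 returns [2]
  branch[2] choose=0:
    choose[4, 1, 2] @ H1
      branch[0] choose=4:
        H0 returns 0
        H1 returns [0]
      branch[1] choose=1:
        H0 returns 0
        H1 returns [0]
      branch[2] choose=2:
        H0 returns 0
        H1 returns [0]
= [4, 1, 2, 4, 1, 2, 0, 0, 0]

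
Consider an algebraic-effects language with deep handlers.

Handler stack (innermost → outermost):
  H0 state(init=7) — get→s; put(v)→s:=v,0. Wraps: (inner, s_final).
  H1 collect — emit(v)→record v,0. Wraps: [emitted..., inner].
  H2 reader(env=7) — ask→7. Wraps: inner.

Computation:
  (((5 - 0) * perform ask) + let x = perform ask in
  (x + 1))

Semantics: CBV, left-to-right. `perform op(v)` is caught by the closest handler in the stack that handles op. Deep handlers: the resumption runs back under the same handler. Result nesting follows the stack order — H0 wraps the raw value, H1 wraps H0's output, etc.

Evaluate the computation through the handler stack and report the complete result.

Answer: [(43, 7)]

Step-by-step:
ask @ H2 ⇒ 7
ask @ H2 ⇒ 7
H0 returns (43, 7)
H1 returns [(43, 7)]
H2 returns [(43, 7)]
= [(43, 7)]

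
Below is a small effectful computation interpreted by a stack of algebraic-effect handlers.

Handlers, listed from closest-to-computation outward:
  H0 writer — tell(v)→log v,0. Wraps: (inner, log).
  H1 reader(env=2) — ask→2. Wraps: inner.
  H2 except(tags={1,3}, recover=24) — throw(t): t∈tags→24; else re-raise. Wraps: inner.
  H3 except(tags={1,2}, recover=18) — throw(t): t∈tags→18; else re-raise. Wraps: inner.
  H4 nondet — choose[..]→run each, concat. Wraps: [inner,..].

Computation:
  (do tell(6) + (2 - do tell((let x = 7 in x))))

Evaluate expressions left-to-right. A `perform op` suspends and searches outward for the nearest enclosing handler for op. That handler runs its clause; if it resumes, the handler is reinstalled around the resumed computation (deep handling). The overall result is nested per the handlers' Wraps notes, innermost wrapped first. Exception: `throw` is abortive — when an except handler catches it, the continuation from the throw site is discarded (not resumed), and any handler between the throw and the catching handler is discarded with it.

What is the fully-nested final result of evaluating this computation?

Answer: [(2, (6, 7))]

Evaluation trace:
tell(6) @ H0 ⇒ log+=6
tell(7) @ H0 ⇒ log+=7
H0 returns (2, (6, 7))
H1 returns (2, (6, 7))
H2 returns (2, (6, 7))
H3 returns (2, (6, 7))
H4 returns [(2, (6, 7))]
= [(2, (6, 7))]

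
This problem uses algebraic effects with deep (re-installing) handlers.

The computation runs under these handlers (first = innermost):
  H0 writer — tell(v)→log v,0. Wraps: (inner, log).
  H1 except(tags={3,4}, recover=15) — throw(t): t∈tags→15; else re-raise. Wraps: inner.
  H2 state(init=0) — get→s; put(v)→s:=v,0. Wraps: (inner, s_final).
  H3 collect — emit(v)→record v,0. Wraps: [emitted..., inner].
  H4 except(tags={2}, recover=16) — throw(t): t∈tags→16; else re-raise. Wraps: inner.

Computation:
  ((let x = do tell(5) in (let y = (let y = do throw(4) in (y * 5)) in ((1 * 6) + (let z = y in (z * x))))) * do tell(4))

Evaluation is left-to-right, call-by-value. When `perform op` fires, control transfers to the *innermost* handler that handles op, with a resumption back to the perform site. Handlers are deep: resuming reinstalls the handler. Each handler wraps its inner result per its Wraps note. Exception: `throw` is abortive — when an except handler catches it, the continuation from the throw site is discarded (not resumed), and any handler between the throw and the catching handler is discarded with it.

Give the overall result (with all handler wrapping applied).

Answer: [(15, 0)]

Evaluation trace:
tell(5) @ H0 ⇒ log+=5
throw(4) @ H1 caught ⇒ 15
H2 returns (15, 0)
H3 returns [(15, 0)]
H4 returns [(15, 0)]
= [(15, 0)]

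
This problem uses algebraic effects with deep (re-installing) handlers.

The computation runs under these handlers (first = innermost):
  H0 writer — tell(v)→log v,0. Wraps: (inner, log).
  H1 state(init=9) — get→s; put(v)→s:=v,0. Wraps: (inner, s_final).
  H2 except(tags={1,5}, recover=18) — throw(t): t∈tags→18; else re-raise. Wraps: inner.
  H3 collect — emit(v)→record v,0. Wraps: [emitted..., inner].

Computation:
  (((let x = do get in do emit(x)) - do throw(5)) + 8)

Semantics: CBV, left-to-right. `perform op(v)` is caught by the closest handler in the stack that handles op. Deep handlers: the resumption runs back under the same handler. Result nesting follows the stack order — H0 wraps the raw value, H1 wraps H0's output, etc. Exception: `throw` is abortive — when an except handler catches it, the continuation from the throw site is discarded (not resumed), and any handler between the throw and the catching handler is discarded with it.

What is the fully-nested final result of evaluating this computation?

Answer: [9, 18]

Step-by-step:
get @ H1 ⇒ 9
emit(9) @ H3 ⇒ out+=9
throw(5) @ H2 caught ⇒ 18
H3 returns [9, 18]
= [9, 18]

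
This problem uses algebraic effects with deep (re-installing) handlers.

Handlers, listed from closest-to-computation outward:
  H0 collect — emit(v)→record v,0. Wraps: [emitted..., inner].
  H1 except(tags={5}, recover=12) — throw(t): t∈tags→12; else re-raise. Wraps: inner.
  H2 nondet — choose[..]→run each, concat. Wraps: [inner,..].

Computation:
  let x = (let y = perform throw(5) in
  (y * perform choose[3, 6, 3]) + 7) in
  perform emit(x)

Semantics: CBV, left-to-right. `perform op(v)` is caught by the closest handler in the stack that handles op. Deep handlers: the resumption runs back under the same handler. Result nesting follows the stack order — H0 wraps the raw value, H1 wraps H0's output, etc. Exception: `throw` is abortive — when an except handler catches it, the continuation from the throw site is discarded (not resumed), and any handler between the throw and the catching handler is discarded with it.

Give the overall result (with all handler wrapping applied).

Working:
throw(5) @ H1 caught ⇒ 12
H2 returns [12]
= [12]

Answer: [12]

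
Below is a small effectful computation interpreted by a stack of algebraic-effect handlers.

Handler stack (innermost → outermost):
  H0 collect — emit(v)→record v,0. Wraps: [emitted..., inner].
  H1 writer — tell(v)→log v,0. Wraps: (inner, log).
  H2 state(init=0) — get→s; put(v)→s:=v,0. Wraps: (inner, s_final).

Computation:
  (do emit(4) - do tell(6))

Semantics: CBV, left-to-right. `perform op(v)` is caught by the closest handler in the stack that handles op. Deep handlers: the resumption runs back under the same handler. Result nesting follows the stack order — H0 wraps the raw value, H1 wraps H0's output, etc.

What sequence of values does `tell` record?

Step-by-step:
emit(4) @ H0 ⇒ out+=4
tell(6) @ H1 ⇒ log+=6
H0 returns [4, 0]
H1 returns ([4, 0], (6))
H2 returns (([4, 0], (6)), 0)
= (([4, 0], (6)), 0)

Answer: (6)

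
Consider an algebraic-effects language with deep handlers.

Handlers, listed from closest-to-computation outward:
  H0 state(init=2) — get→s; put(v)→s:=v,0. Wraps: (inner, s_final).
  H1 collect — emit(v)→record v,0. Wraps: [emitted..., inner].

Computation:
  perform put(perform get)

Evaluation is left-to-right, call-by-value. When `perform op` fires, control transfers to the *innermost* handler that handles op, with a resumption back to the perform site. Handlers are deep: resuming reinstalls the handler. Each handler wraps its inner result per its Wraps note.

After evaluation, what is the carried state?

Evaluation trace:
get @ H0 ⇒ 2
put(2) @ H0 ⇒ s:=2
H0 returns (0, 2)
H1 returns [(0, 2)]
= [(0, 2)]

Answer: 2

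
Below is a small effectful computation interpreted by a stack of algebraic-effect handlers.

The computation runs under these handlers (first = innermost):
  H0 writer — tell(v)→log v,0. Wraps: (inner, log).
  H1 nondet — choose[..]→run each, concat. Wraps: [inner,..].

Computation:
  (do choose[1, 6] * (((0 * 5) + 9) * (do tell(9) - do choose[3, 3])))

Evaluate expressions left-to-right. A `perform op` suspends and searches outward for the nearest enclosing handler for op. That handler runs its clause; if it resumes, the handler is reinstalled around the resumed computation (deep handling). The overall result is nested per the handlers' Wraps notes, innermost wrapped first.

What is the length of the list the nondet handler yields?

Answer: 4

Working:
choose[1, 6] @ H1
  branch[0] choose=1:
    tell(9) @ H0 ⇒ log+=9
    choose[3, 3] @ H1
      branch[0] choose=3:
        H0 returns (-27, (9))
        H1 returns [(-27, (9))]
      branch[1] choose=3:
        H0 returns (-27, (9))
        H1 returns [(-27, (9))]
  branch[1] choose=6:
    tell(9) @ H0 ⇒ log+=9
    choose[3, 3] @ H1
      branch[0] choose=3:
        H0 returns (-162, (9))
        H1 returns [(-162, (9))]
      branch[1] choose=3:
        H0 returns (-162, (9))
        H1 returns [(-162, (9))]
= [(-27, (9)), (-27, (9)), (-162, (9)), (-162, (9))]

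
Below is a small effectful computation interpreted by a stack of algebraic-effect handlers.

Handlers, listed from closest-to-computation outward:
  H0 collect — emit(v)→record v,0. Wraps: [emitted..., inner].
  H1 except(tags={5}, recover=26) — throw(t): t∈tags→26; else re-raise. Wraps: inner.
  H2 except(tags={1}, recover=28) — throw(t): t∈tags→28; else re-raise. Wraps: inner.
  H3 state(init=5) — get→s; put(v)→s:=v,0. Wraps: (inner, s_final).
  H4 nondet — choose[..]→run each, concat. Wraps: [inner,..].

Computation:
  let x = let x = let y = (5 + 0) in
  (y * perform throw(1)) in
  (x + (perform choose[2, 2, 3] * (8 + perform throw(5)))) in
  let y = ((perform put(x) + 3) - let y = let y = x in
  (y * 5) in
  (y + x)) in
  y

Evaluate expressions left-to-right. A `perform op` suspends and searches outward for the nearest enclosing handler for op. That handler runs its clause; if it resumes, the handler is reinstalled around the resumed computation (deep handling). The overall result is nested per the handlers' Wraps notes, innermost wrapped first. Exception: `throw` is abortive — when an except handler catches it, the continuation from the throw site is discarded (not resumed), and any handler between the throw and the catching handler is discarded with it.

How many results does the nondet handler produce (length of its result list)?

Answer: 1

Step-by-step:
throw(1) @ H1 re-raised
throw(1) @ H2 caught ⇒ 28
H3 returns (28, 5)
H4 returns [(28, 5)]
= [(28, 5)]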